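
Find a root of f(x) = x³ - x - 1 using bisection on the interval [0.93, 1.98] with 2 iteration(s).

f(x) = x³ - x - 1
Initial interval: [0.93, 1.98]

Iteration 1:
  c_1 = (0.930000 + 1.980000)/2 = 1.455000
  f(c_1) = f(1.455000) = 0.625271
  f(a) × f(c) < 0, new interval: [0.930000, 1.455000]
Iteration 2:
  c_2 = (0.930000 + 1.455000)/2 = 1.192500
  f(c_2) = f(1.192500) = -0.496698
  f(a) × f(c) ≥ 0, new interval: [1.192500, 1.455000]

After 2 iteration(s), the approximation is c_2 = 1.192500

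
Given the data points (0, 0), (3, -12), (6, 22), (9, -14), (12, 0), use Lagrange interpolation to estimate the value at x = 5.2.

Lagrange interpolation formula:
P(x) = Σ yᵢ × Lᵢ(x)
where Lᵢ(x) = Π_{j≠i} (x - xⱼ)/(xᵢ - xⱼ)

L_0(5.2) = (5.2 - 3)/(0 - 3) × (5.2 - 6)/(0 - 6) × (5.2 - 9)/(0 - 9) × (5.2 - 12)/(0 - 12) = -0.023394
L_1(5.2) = (5.2 - 0)/(3 - 0) × (5.2 - 6)/(3 - 6) × (5.2 - 9)/(3 - 9) × (5.2 - 12)/(3 - 12) = 0.221182
L_2(5.2) = (5.2 - 0)/(6 - 0) × (5.2 - 3)/(6 - 3) × (5.2 - 9)/(6 - 9) × (5.2 - 12)/(6 - 12) = 0.912375
L_3(5.2) = (5.2 - 0)/(9 - 0) × (5.2 - 3)/(9 - 3) × (5.2 - 6)/(9 - 6) × (5.2 - 12)/(9 - 12) = -0.128053
L_4(5.2) = (5.2 - 0)/(12 - 0) × (5.2 - 3)/(12 - 3) × (5.2 - 6)/(12 - 6) × (5.2 - 9)/(12 - 9) = 0.017890

P(5.2) = 0×L_0(5.2) + (-12)×L_1(5.2) + 22×L_2(5.2) + (-14)×L_3(5.2) + 0×L_4(5.2)
P(5.2) = 19.210812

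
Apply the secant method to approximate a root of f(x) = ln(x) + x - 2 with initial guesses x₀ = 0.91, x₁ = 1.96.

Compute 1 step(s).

f(x) = ln(x) + x - 2
x₀ = 0.91, x₁ = 1.96

Secant formula: x_{n+1} = x_n - f(x_n)(x_n - x_{n-1})/(f(x_n) - f(x_{n-1}))

Iteration 1:
  f(0.910000) = -1.184311
  f(1.960000) = 0.632944
  x_2 = 1.960000 - 0.632944×(1.960000 - 0.910000)/(0.632944 - (-1.184311))
       = 1.594288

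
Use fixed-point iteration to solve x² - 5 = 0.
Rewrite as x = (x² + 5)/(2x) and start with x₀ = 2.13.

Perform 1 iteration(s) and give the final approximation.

Equation: x² - 5 = 0
Fixed-point form: x = (x² + 5)/(2x)
x₀ = 2.13

x_1 = g(2.130000) = 2.238709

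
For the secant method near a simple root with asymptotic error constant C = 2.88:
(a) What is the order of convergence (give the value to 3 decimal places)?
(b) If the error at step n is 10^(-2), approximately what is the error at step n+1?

(a) Secant method has superlinear convergence with order φ = (1+√5)/2 ≈ 1.618.
    This means |e_{n+1}| ≈ C|e_n|^1.618.

(b) With |e_n| = 10^(-2) and C = 2.88:
    |e_{n+1}| ≈ 2.88 × (10^(-2))^1.618 = 2.88 × 10^(-3.24)

(a) ≈ 1.618 (golden ratio); (b) |e_{n+1}| ≈ 1.672e-03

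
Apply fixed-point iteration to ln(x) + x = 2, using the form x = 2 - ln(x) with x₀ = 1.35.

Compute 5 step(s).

Equation: ln(x) + x = 2
Fixed-point form: x = 2 - ln(x)
x₀ = 1.35

x_1 = g(1.350000) = 1.699895
x_2 = g(1.699895) = 1.469433
x_3 = g(1.469433) = 1.615123
x_4 = g(1.615123) = 1.520589
x_5 = g(1.520589) = 1.580902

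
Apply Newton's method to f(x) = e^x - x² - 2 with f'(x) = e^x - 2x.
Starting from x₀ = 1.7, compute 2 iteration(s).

f(x) = e^x - x² - 2
f'(x) = e^x - 2x
x₀ = 1.7

Newton-Raphson formula: x_{n+1} = x_n - f(x_n)/f'(x_n)

Iteration 1:
  f(1.700000) = 0.583947
  f'(1.700000) = 2.073947
  x_1 = 1.700000 - 0.583947/2.073947 = 1.418437
Iteration 2:
  f(1.418437) = 0.118695
  f'(1.418437) = 1.293785
  x_2 = 1.418437 - 0.118695/1.293785 = 1.326694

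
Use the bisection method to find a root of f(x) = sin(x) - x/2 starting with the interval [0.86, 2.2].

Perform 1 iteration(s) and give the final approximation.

f(x) = sin(x) - x/2
Initial interval: [0.86, 2.2]

Iteration 1:
  c_1 = (0.860000 + 2.200000)/2 = 1.530000
  f(c_1) = f(1.530000) = 0.234168
  f(a) × f(c) ≥ 0, new interval: [1.530000, 2.200000]

After 1 iteration(s), the approximation is c_1 = 1.530000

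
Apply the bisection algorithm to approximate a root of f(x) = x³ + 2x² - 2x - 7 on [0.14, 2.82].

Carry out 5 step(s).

f(x) = x³ + 2x² - 2x - 7
Initial interval: [0.14, 2.82]

Iteration 1:
  c_1 = (0.140000 + 2.820000)/2 = 1.480000
  f(c_1) = f(1.480000) = -2.337408
  f(a) × f(c) ≥ 0, new interval: [1.480000, 2.820000]
Iteration 2:
  c_2 = (1.480000 + 2.820000)/2 = 2.150000
  f(c_2) = f(2.150000) = 7.883375
  f(a) × f(c) < 0, new interval: [1.480000, 2.150000]
Iteration 3:
  c_3 = (1.480000 + 2.150000)/2 = 1.815000
  f(c_3) = f(1.815000) = 1.937468
  f(a) × f(c) < 0, new interval: [1.480000, 1.815000]
Iteration 4:
  c_4 = (1.480000 + 1.815000)/2 = 1.647500
  f(c_4) = f(1.647500) = -0.394750
  f(a) × f(c) ≥ 0, new interval: [1.647500, 1.815000]
Iteration 5:
  c_5 = (1.647500 + 1.815000)/2 = 1.731250
  f(c_5) = f(1.731250) = 0.720902
  f(a) × f(c) < 0, new interval: [1.647500, 1.731250]

After 5 iteration(s), the approximation is c_5 = 1.731250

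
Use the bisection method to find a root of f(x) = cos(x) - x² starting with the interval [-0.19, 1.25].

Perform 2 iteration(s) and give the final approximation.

f(x) = cos(x) - x²
Initial interval: [-0.19, 1.25]

Iteration 1:
  c_1 = (-0.190000 + 1.250000)/2 = 0.530000
  f(c_1) = f(0.530000) = 0.581907
  f(a) × f(c) ≥ 0, new interval: [0.530000, 1.250000]
Iteration 2:
  c_2 = (0.530000 + 1.250000)/2 = 0.890000
  f(c_2) = f(0.890000) = -0.162688
  f(a) × f(c) < 0, new interval: [0.530000, 0.890000]

After 2 iteration(s), the approximation is c_2 = 0.890000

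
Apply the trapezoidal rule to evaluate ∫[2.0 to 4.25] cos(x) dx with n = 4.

f(x) = cos(x)
a = 2.0, b = 4.25, n = 4
h = (b - a)/n = 0.562500

Trapezoidal rule: (h/2)[f(x₀) + 2f(x₁) + 2f(x₂) + ... + f(xₙ)]

x_0 = 2.0000, f(x_0) = -0.416147, coefficient = 1
x_1 = 2.5625, f(x_1) = -0.836960, coefficient = 2
x_2 = 3.1250, f(x_2) = -0.999862, coefficient = 2
x_3 = 3.6875, f(x_3) = -0.854657, coefficient = 2
x_4 = 4.2500, f(x_4) = -0.446087, coefficient = 1

I ≈ (0.562500/2) × -6.245191 = -1.756460
Exact value: -1.804287
Error: 0.047827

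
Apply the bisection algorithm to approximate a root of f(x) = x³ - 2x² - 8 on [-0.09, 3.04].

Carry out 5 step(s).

f(x) = x³ - 2x² - 8
Initial interval: [-0.09, 3.04]

Iteration 1:
  c_1 = (-0.090000 + 3.040000)/2 = 1.475000
  f(c_1) = f(1.475000) = -9.142203
  f(a) × f(c) ≥ 0, new interval: [1.475000, 3.040000]
Iteration 2:
  c_2 = (1.475000 + 3.040000)/2 = 2.257500
  f(c_2) = f(2.257500) = -6.687701
  f(a) × f(c) ≥ 0, new interval: [2.257500, 3.040000]
Iteration 3:
  c_3 = (2.257500 + 3.040000)/2 = 2.648750
  f(c_3) = f(2.648750) = -3.448450
  f(a) × f(c) ≥ 0, new interval: [2.648750, 3.040000]
Iteration 4:
  c_4 = (2.648750 + 3.040000)/2 = 2.844375
  f(c_4) = f(2.844375) = -1.168610
  f(a) × f(c) ≥ 0, new interval: [2.844375, 3.040000]
Iteration 5:
  c_5 = (2.844375 + 3.040000)/2 = 2.942188
  f(c_5) = f(2.942188) = 0.156015
  f(a) × f(c) < 0, new interval: [2.844375, 2.942188]

After 5 iteration(s), the approximation is c_5 = 2.942188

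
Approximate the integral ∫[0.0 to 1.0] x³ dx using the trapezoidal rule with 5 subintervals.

f(x) = x³
a = 0.0, b = 1.0, n = 5
h = (b - a)/n = 0.200000

Trapezoidal rule: (h/2)[f(x₀) + 2f(x₁) + 2f(x₂) + ... + f(xₙ)]

x_0 = 0.0000, f(x_0) = 0.000000, coefficient = 1
x_1 = 0.2000, f(x_1) = 0.008000, coefficient = 2
x_2 = 0.4000, f(x_2) = 0.064000, coefficient = 2
x_3 = 0.6000, f(x_3) = 0.216000, coefficient = 2
x_4 = 0.8000, f(x_4) = 0.512000, coefficient = 2
x_5 = 1.0000, f(x_5) = 1.000000, coefficient = 1

I ≈ (0.200000/2) × 2.600000 = 0.260000
Exact value: 0.250000
Error: 0.010000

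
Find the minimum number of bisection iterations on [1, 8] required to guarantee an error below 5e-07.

We need (b-a)/2^n ≤ 5e-07
(8 - 1)/2^n ≤ 5e-07
7/2^n ≤ 5e-07
2^n ≥ 14000000
n ≥ log₂(14000000) = 23.74
n ≥ 24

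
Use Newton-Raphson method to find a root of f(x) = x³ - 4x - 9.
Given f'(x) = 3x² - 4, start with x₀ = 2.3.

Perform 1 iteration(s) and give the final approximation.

f(x) = x³ - 4x - 9
f'(x) = 3x² - 4
x₀ = 2.3

Newton-Raphson formula: x_{n+1} = x_n - f(x_n)/f'(x_n)

Iteration 1:
  f(2.300000) = -6.033000
  f'(2.300000) = 11.870000
  x_1 = 2.300000 - (-6.033000)/11.870000 = 2.808256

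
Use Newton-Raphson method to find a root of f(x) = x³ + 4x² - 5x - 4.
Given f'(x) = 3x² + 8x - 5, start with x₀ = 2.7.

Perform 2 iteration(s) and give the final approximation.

f(x) = x³ + 4x² - 5x - 4
f'(x) = 3x² + 8x - 5
x₀ = 2.7

Newton-Raphson formula: x_{n+1} = x_n - f(x_n)/f'(x_n)

Iteration 1:
  f(2.700000) = 31.343000
  f'(2.700000) = 38.470000
  x_1 = 2.700000 - 31.343000/38.470000 = 1.885261
Iteration 2:
  f(1.885261) = 7.491148
  f'(1.885261) = 20.744720
  x_2 = 1.885261 - 7.491148/20.744720 = 1.524150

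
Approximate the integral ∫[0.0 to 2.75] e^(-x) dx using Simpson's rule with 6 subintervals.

f(x) = e^(-x)
a = 0.0, b = 2.75, n = 6
h = (b - a)/n = 0.458333

Simpson's rule: (h/3)[f(x₀) + 4f(x₁) + 2f(x₂) + ... + f(xₙ)]

x_0 = 0.0000, f(x_0) = 1.000000, coefficient = 1
x_1 = 0.4583, f(x_1) = 0.632337, coefficient = 4
x_2 = 0.9167, f(x_2) = 0.399850, coefficient = 2
x_3 = 1.3750, f(x_3) = 0.252840, coefficient = 4
x_4 = 1.8333, f(x_4) = 0.159880, coefficient = 2
x_5 = 2.2917, f(x_5) = 0.101098, coefficient = 4
x_6 = 2.7500, f(x_6) = 0.063928, coefficient = 1

I ≈ (0.458333/3) × 6.128483 = 0.936296
Exact value: 0.936072
Error: 0.000224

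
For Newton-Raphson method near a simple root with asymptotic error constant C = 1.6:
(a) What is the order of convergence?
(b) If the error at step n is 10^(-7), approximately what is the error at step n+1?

(a) Newton-Raphson has quadratic (order 2) convergence near simple roots.
    This means |e_{n+1}| ≈ C|e_n|².

(b) With |e_n| = 10^(-7) and C = 1.6:
    |e_{n+1}| ≈ 1.6 × (10^(-7))² = 1.6 × 10^(-14)

(a) 2 (quadratic); (b) |e_{n+1}| ≈ 1.600e-14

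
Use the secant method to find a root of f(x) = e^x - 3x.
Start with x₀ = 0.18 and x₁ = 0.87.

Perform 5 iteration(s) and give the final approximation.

f(x) = e^x - 3x
x₀ = 0.18, x₁ = 0.87

Secant formula: x_{n+1} = x_n - f(x_n)(x_n - x_{n-1})/(f(x_n) - f(x_{n-1}))

Iteration 1:
  f(0.180000) = 0.657217
  f(0.870000) = -0.223089
  x_2 = 0.870000 - (-0.223089)×(0.870000 - 0.180000)/(-0.223089 - 0.657217)
       = 0.695139
Iteration 2:
  f(0.870000) = -0.223089
  f(0.695139) = -0.081429
  x_3 = 0.695139 - (-0.081429)×(0.695139 - 0.870000)/(-0.081429 - (-0.223089))
       = 0.594625
Iteration 3:
  f(0.695139) = -0.081429
  f(0.594625) = 0.028476
  x_4 = 0.594625 - 0.028476×(0.594625 - 0.695139)/(0.028476 - (-0.081429))
       = 0.620668
Iteration 4:
  f(0.594625) = 0.028476
  f(0.620668) = -0.001834
  x_5 = 0.620668 - (-0.001834)×(0.620668 - 0.594625)/(-0.001834 - 0.028476)
       = 0.619092
Iteration 5:
  f(0.620668) = -0.001834
  f(0.619092) = -0.000036
  x_6 = 0.619092 - (-0.000036)×(0.619092 - 0.620668)/(-0.000036 - (-0.001834))
       = 0.619061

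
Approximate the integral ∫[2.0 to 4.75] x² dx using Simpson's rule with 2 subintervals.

f(x) = x²
a = 2.0, b = 4.75, n = 2
h = (b - a)/n = 1.375000

Simpson's rule: (h/3)[f(x₀) + 4f(x₁) + 2f(x₂) + ... + f(xₙ)]

x_0 = 2.0000, f(x_0) = 4.000000, coefficient = 1
x_1 = 3.3750, f(x_1) = 11.390625, coefficient = 4
x_2 = 4.7500, f(x_2) = 22.562500, coefficient = 1

I ≈ (1.375000/3) × 72.125000 = 33.057292
Exact value: 33.057292
Error: 0.000000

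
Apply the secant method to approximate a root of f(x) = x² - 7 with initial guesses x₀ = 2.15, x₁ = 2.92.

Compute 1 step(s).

f(x) = x² - 7
x₀ = 2.15, x₁ = 2.92

Secant formula: x_{n+1} = x_n - f(x_n)(x_n - x_{n-1})/(f(x_n) - f(x_{n-1}))

Iteration 1:
  f(2.150000) = -2.377500
  f(2.920000) = 1.526400
  x_2 = 2.920000 - 1.526400×(2.920000 - 2.150000)/(1.526400 - (-2.377500))
       = 2.618935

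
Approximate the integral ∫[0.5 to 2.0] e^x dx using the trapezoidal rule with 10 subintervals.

f(x) = e^x
a = 0.5, b = 2.0, n = 10
h = (b - a)/n = 0.150000

Trapezoidal rule: (h/2)[f(x₀) + 2f(x₁) + 2f(x₂) + ... + f(xₙ)]

x_0 = 0.5000, f(x_0) = 1.648721, coefficient = 1
x_1 = 0.6500, f(x_1) = 1.915541, coefficient = 2
x_2 = 0.8000, f(x_2) = 2.225541, coefficient = 2
x_3 = 0.9500, f(x_3) = 2.585710, coefficient = 2
x_4 = 1.1000, f(x_4) = 3.004166, coefficient = 2
x_5 = 1.2500, f(x_5) = 3.490343, coefficient = 2
x_6 = 1.4000, f(x_6) = 4.055200, coefficient = 2
x_7 = 1.5500, f(x_7) = 4.711470, coefficient = 2
x_8 = 1.7000, f(x_8) = 5.473947, coefficient = 2
x_9 = 1.8500, f(x_9) = 6.359820, coefficient = 2
x_10 = 2.0000, f(x_10) = 7.389056, coefficient = 1

I ≈ (0.150000/2) × 76.681252 = 5.751094
Exact value: 5.740335
Error: 0.010759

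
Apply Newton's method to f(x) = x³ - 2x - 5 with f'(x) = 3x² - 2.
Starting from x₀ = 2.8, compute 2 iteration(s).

f(x) = x³ - 2x - 5
f'(x) = 3x² - 2
x₀ = 2.8

Newton-Raphson formula: x_{n+1} = x_n - f(x_n)/f'(x_n)

Iteration 1:
  f(2.800000) = 11.352000
  f'(2.800000) = 21.520000
  x_1 = 2.800000 - 11.352000/21.520000 = 2.272491
Iteration 2:
  f(2.272491) = 2.190647
  f'(2.272491) = 13.492642
  x_2 = 2.272491 - 2.190647/13.492642 = 2.110132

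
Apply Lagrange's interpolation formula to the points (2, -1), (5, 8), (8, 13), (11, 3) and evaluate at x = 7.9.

Lagrange interpolation formula:
P(x) = Σ yᵢ × Lᵢ(x)
where Lᵢ(x) = Π_{j≠i} (x - xⱼ)/(xᵢ - xⱼ)

L_0(7.9) = (7.9 - 5)/(2 - 5) × (7.9 - 8)/(2 - 8) × (7.9 - 11)/(2 - 11) = -0.005549
L_1(7.9) = (7.9 - 2)/(5 - 2) × (7.9 - 8)/(5 - 8) × (7.9 - 11)/(5 - 11) = 0.033870
L_2(7.9) = (7.9 - 2)/(8 - 2) × (7.9 - 5)/(8 - 5) × (7.9 - 11)/(8 - 11) = 0.982241
L_3(7.9) = (7.9 - 2)/(11 - 2) × (7.9 - 5)/(11 - 5) × (7.9 - 8)/(11 - 8) = -0.010562

P(7.9) = (-1)×L_0(7.9) + 8×L_1(7.9) + 13×L_2(7.9) + 3×L_3(7.9)
P(7.9) = 13.013957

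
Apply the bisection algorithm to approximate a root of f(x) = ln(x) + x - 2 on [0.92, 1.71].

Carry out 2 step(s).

f(x) = ln(x) + x - 2
Initial interval: [0.92, 1.71]

Iteration 1:
  c_1 = (0.920000 + 1.710000)/2 = 1.315000
  f(c_1) = f(1.315000) = -0.411163
  f(a) × f(c) ≥ 0, new interval: [1.315000, 1.710000]
Iteration 2:
  c_2 = (1.315000 + 1.710000)/2 = 1.512500
  f(c_2) = f(1.512500) = -0.073736
  f(a) × f(c) ≥ 0, new interval: [1.512500, 1.710000]

After 2 iteration(s), the approximation is c_2 = 1.512500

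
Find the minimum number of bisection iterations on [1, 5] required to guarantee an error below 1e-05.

We need (b-a)/2^n ≤ 1e-05
(5 - 1)/2^n ≤ 1e-05
4/2^n ≤ 1e-05
2^n ≥ 400000
n ≥ log₂(400000) = 18.61
n ≥ 19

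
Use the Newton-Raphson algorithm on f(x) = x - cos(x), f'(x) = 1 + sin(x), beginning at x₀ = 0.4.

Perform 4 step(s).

f(x) = x - cos(x)
f'(x) = 1 + sin(x)
x₀ = 0.4

Newton-Raphson formula: x_{n+1} = x_n - f(x_n)/f'(x_n)

Iteration 1:
  f(0.400000) = -0.521061
  f'(0.400000) = 1.389418
  x_1 = 0.400000 - (-0.521061)/1.389418 = 0.775021
Iteration 2:
  f(0.775021) = 0.060615
  f'(0.775021) = 1.699731
  x_2 = 0.775021 - 0.060615/1.699731 = 0.739360
Iteration 3:
  f(0.739360) = 0.000460
  f'(0.739360) = 1.673815
  x_3 = 0.739360 - 0.000460/1.673815 = 0.739085
Iteration 4:
  f(0.739085) = 0.000000
  f'(0.739085) = 1.673612
  x_4 = 0.739085 - 0.000000/1.673612 = 0.739085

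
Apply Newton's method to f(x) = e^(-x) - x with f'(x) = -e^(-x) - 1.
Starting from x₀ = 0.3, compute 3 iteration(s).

f(x) = e^(-x) - x
f'(x) = -e^(-x) - 1
x₀ = 0.3

Newton-Raphson formula: x_{n+1} = x_n - f(x_n)/f'(x_n)

Iteration 1:
  f(0.300000) = 0.440818
  f'(0.300000) = -1.740818
  x_1 = 0.300000 - 0.440818/(-1.740818) = 0.553225
Iteration 2:
  f(0.553225) = 0.021868
  f'(0.553225) = -1.575092
  x_2 = 0.553225 - 0.021868/(-1.575092) = 0.567108
Iteration 3:
  f(0.567108) = 0.000055
  f'(0.567108) = -1.567163
  x_3 = 0.567108 - 0.000055/(-1.567163) = 0.567143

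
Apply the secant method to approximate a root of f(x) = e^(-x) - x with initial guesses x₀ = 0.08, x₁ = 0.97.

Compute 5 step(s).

f(x) = e^(-x) - x
x₀ = 0.08, x₁ = 0.97

Secant formula: x_{n+1} = x_n - f(x_n)(x_n - x_{n-1})/(f(x_n) - f(x_{n-1}))

Iteration 1:
  f(0.080000) = 0.843116
  f(0.970000) = -0.590917
  x_2 = 0.970000 - (-0.590917)×(0.970000 - 0.080000)/(-0.590917 - 0.843116)
       = 0.603261
Iteration 2:
  f(0.970000) = -0.590917
  f(0.603261) = -0.056236
  x_3 = 0.603261 - (-0.056236)×(0.603261 - 0.970000)/(-0.056236 - (-0.590917))
       = 0.564689
Iteration 3:
  f(0.603261) = -0.056236
  f(0.564689) = 0.003849
  x_4 = 0.564689 - 0.003849×(0.564689 - 0.603261)/(0.003849 - (-0.056236))
       = 0.567159
Iteration 4:
  f(0.564689) = 0.003849
  f(0.567159) = -0.000025
  x_5 = 0.567159 - (-0.000025)×(0.567159 - 0.564689)/(-0.000025 - 0.003849)
       = 0.567143
Iteration 5:
  f(0.567159) = -0.000025
  f(0.567143) = 0.000000
  x_6 = 0.567143 - 0.000000×(0.567143 - 0.567159)/(0.000000 - (-0.000025))
       = 0.567143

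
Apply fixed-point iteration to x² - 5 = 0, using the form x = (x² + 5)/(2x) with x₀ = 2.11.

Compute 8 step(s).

Equation: x² - 5 = 0
Fixed-point form: x = (x² + 5)/(2x)
x₀ = 2.11

x_1 = g(2.110000) = 2.239834
x_2 = g(2.239834) = 2.236071
x_3 = g(2.236071) = 2.236068
x_4 = g(2.236068) = 2.236068
x_5 = g(2.236068) = 2.236068
x_6 = g(2.236068) = 2.236068
x_7 = g(2.236068) = 2.236068
x_8 = g(2.236068) = 2.236068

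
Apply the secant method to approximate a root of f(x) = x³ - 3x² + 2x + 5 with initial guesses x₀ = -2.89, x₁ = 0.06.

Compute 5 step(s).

f(x) = x³ - 3x² + 2x + 5
x₀ = -2.89, x₁ = 0.06

Secant formula: x_{n+1} = x_n - f(x_n)(x_n - x_{n-1})/(f(x_n) - f(x_{n-1}))

Iteration 1:
  f(-2.890000) = -49.973869
  f(0.060000) = 5.109416
  x_2 = 0.060000 - 5.109416×(0.060000 - (-2.890000))/(5.109416 - (-49.973869))
       = -0.213636
Iteration 2:
  f(0.060000) = 5.109416
  f(-0.213636) = 4.426056
  x_3 = -0.213636 - 4.426056×(-0.213636 - 0.060000)/(4.426056 - 5.109416)
       = -1.985951
Iteration 3:
  f(-0.213636) = 4.426056
  f(-1.985951) = -18.636498
  x_4 = -1.985951 - (-18.636498)×(-1.985951 - (-0.213636))/(-18.636498 - 4.426056)
       = -0.553770
Iteration 4:
  f(-1.985951) = -18.636498
  f(-0.553770) = 2.802654
  x_5 = -0.553770 - 2.802654×(-0.553770 - (-1.985951))/(2.802654 - (-18.636498))
       = -0.740994
Iteration 5:
  f(-0.553770) = 2.802654
  f(-0.740994) = 1.463940
  x_6 = -0.740994 - 1.463940×(-0.740994 - (-0.553770))/(1.463940 - 2.802654)
       = -0.945730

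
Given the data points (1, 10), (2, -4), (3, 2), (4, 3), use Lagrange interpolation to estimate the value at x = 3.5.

Lagrange interpolation formula:
P(x) = Σ yᵢ × Lᵢ(x)
where Lᵢ(x) = Π_{j≠i} (x - xⱼ)/(xᵢ - xⱼ)

L_0(3.5) = (3.5 - 2)/(1 - 2) × (3.5 - 3)/(1 - 3) × (3.5 - 4)/(1 - 4) = 0.062500
L_1(3.5) = (3.5 - 1)/(2 - 1) × (3.5 - 3)/(2 - 3) × (3.5 - 4)/(2 - 4) = -0.312500
L_2(3.5) = (3.5 - 1)/(3 - 1) × (3.5 - 2)/(3 - 2) × (3.5 - 4)/(3 - 4) = 0.937500
L_3(3.5) = (3.5 - 1)/(4 - 1) × (3.5 - 2)/(4 - 2) × (3.5 - 3)/(4 - 3) = 0.312500

P(3.5) = 10×L_0(3.5) + (-4)×L_1(3.5) + 2×L_2(3.5) + 3×L_3(3.5)
P(3.5) = 4.687500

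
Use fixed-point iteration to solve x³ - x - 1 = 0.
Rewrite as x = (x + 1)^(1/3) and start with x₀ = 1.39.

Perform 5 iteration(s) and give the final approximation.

Equation: x³ - x - 1 = 0
Fixed-point form: x = (x + 1)^(1/3)
x₀ = 1.39

x_1 = g(1.390000) = 1.337004
x_2 = g(1.337004) = 1.327048
x_3 = g(1.327048) = 1.325160
x_4 = g(1.325160) = 1.324802
x_5 = g(1.324802) = 1.324734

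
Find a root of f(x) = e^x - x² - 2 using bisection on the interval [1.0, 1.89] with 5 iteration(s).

f(x) = e^x - x² - 2
Initial interval: [1.0, 1.89]

Iteration 1:
  c_1 = (1.000000 + 1.890000)/2 = 1.445000
  f(c_1) = f(1.445000) = 0.153827
  f(a) × f(c) < 0, new interval: [1.000000, 1.445000]
Iteration 2:
  c_2 = (1.000000 + 1.445000)/2 = 1.222500
  f(c_2) = f(1.222500) = -0.098840
  f(a) × f(c) ≥ 0, new interval: [1.222500, 1.445000]
Iteration 3:
  c_3 = (1.222500 + 1.445000)/2 = 1.333750
  f(c_3) = f(1.333750) = 0.016360
  f(a) × f(c) < 0, new interval: [1.222500, 1.333750]
Iteration 4:
  c_4 = (1.222500 + 1.333750)/2 = 1.278125
  f(c_4) = f(1.278125) = -0.043701
  f(a) × f(c) ≥ 0, new interval: [1.278125, 1.333750]
Iteration 5:
  c_5 = (1.278125 + 1.333750)/2 = 1.305937
  f(c_5) = f(1.305937) = -0.014325
  f(a) × f(c) ≥ 0, new interval: [1.305937, 1.333750]

After 5 iteration(s), the approximation is c_5 = 1.305937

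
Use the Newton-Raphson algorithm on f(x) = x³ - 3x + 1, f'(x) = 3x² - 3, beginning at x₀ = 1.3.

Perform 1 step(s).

f(x) = x³ - 3x + 1
f'(x) = 3x² - 3
x₀ = 1.3

Newton-Raphson formula: x_{n+1} = x_n - f(x_n)/f'(x_n)

Iteration 1:
  f(1.300000) = -0.703000
  f'(1.300000) = 2.070000
  x_1 = 1.300000 - (-0.703000)/2.070000 = 1.639614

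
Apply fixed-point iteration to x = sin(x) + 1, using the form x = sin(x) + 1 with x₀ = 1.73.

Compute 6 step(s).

Equation: x = sin(x) + 1
Fixed-point form: x = sin(x) + 1
x₀ = 1.73

x_1 = g(1.730000) = 1.987354
x_2 = g(1.987354) = 1.914487
x_3 = g(1.914487) = 1.941517
x_4 = g(1.941517) = 1.932066
x_5 = g(1.932066) = 1.935449
x_6 = g(1.935449) = 1.934248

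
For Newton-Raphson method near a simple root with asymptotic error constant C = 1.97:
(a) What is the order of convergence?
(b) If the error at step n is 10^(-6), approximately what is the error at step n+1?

(a) Newton-Raphson has quadratic (order 2) convergence near simple roots.
    This means |e_{n+1}| ≈ C|e_n|².

(b) With |e_n| = 10^(-6) and C = 1.97:
    |e_{n+1}| ≈ 1.97 × (10^(-6))² = 1.97 × 10^(-12)

(a) 2 (quadratic); (b) |e_{n+1}| ≈ 1.970e-12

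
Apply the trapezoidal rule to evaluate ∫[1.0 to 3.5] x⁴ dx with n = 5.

f(x) = x⁴
a = 1.0, b = 3.5, n = 5
h = (b - a)/n = 0.500000

Trapezoidal rule: (h/2)[f(x₀) + 2f(x₁) + 2f(x₂) + ... + f(xₙ)]

x_0 = 1.0000, f(x_0) = 1.000000, coefficient = 1
x_1 = 1.5000, f(x_1) = 5.062500, coefficient = 2
x_2 = 2.0000, f(x_2) = 16.000000, coefficient = 2
x_3 = 2.5000, f(x_3) = 39.062500, coefficient = 2
x_4 = 3.0000, f(x_4) = 81.000000, coefficient = 2
x_5 = 3.5000, f(x_5) = 150.062500, coefficient = 1

I ≈ (0.500000/2) × 433.312500 = 108.328125
Exact value: 104.843750
Error: 3.484375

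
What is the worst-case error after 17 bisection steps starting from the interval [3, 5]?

Bisection error bound: |error| ≤ (b-a)/2^n
|error| ≤ (5 - 3)/2^17 = 2/2^17
|error| ≤ 0.0000152588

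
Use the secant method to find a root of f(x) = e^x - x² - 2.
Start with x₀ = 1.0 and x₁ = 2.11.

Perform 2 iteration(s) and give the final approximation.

f(x) = e^x - x² - 2
x₀ = 1.0, x₁ = 2.11

Secant formula: x_{n+1} = x_n - f(x_n)(x_n - x_{n-1})/(f(x_n) - f(x_{n-1}))

Iteration 1:
  f(1.000000) = -0.281718
  f(2.110000) = 1.796141
  x_2 = 2.110000 - 1.796141×(2.110000 - 1.000000)/(1.796141 - (-0.281718))
       = 1.150495
Iteration 2:
  f(2.110000) = 1.796141
  f(1.150495) = -0.163882
  x_3 = 1.150495 - (-0.163882)×(1.150495 - 2.110000)/(-0.163882 - 1.796141)
       = 1.230721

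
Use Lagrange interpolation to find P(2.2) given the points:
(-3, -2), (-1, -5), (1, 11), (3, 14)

Lagrange interpolation formula:
P(x) = Σ yᵢ × Lᵢ(x)
where Lᵢ(x) = Π_{j≠i} (x - xⱼ)/(xᵢ - xⱼ)

L_0(2.2) = (2.2 - (-1))/(-3 - (-1)) × (2.2 - 1)/(-3 - 1) × (2.2 - 3)/(-3 - 3) = 0.064000
L_1(2.2) = (2.2 - (-3))/(-1 - (-3)) × (2.2 - 1)/(-1 - 1) × (2.2 - 3)/(-1 - 3) = -0.312000
L_2(2.2) = (2.2 - (-3))/(1 - (-3)) × (2.2 - (-1))/(1 - (-1)) × (2.2 - 3)/(1 - 3) = 0.832000
L_3(2.2) = (2.2 - (-3))/(3 - (-3)) × (2.2 - (-1))/(3 - (-1)) × (2.2 - 1)/(3 - 1) = 0.416000

P(2.2) = (-2)×L_0(2.2) + (-5)×L_1(2.2) + 11×L_2(2.2) + 14×L_3(2.2)
P(2.2) = 16.408000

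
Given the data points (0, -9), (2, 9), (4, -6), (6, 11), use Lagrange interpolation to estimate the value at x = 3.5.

Lagrange interpolation formula:
P(x) = Σ yᵢ × Lᵢ(x)
where Lᵢ(x) = Π_{j≠i} (x - xⱼ)/(xᵢ - xⱼ)

L_0(3.5) = (3.5 - 2)/(0 - 2) × (3.5 - 4)/(0 - 4) × (3.5 - 6)/(0 - 6) = -0.039062
L_1(3.5) = (3.5 - 0)/(2 - 0) × (3.5 - 4)/(2 - 4) × (3.5 - 6)/(2 - 6) = 0.273438
L_2(3.5) = (3.5 - 0)/(4 - 0) × (3.5 - 2)/(4 - 2) × (3.5 - 6)/(4 - 6) = 0.820312
L_3(3.5) = (3.5 - 0)/(6 - 0) × (3.5 - 2)/(6 - 2) × (3.5 - 4)/(6 - 4) = -0.054688

P(3.5) = (-9)×L_0(3.5) + 9×L_1(3.5) + (-6)×L_2(3.5) + 11×L_3(3.5)
P(3.5) = -2.710938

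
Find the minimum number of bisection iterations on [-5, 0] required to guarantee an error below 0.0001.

We need (b-a)/2^n ≤ 0.0001
(0 - (-5))/2^n ≤ 0.0001
5/2^n ≤ 0.0001
2^n ≥ 50000
n ≥ log₂(50000) = 15.61
n ≥ 16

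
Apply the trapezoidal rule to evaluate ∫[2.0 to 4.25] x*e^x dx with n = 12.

f(x) = x*e^x
a = 2.0, b = 4.25, n = 12
h = (b - a)/n = 0.187500

Trapezoidal rule: (h/2)[f(x₀) + 2f(x₁) + 2f(x₂) + ... + f(xₙ)]

x_0 = 2.0000, f(x_0) = 14.778112, coefficient = 1
x_1 = 2.1875, f(x_1) = 19.496975, coefficient = 2
x_2 = 2.3750, f(x_2) = 25.533656, coefficient = 2
x_3 = 2.5625, f(x_3) = 33.231006, coefficient = 2
x_4 = 2.7500, f(x_4) = 43.017238, coefficient = 2
x_5 = 2.9375, f(x_5) = 55.426559, coefficient = 2
x_6 = 3.1250, f(x_6) = 71.124672, coefficient = 2
x_7 = 3.3125, f(x_7) = 90.940295, coefficient = 2
x_8 = 3.5000, f(x_8) = 115.904082, coefficient = 2
x_9 = 3.6875, f(x_9) = 147.296671, coefficient = 2
x_10 = 3.8750, f(x_10) = 186.707956, coefficient = 2
x_11 = 4.0625, f(x_11) = 236.110177, coefficient = 2
x_12 = 4.2500, f(x_12) = 297.948002, coefficient = 1

I ≈ (0.187500/2) × 2362.304687 = 221.466064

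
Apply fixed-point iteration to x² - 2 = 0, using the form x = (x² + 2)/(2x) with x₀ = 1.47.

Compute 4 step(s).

Equation: x² - 2 = 0
Fixed-point form: x = (x² + 2)/(2x)
x₀ = 1.47

x_1 = g(1.470000) = 1.415272
x_2 = g(1.415272) = 1.414214
x_3 = g(1.414214) = 1.414214
x_4 = g(1.414214) = 1.414214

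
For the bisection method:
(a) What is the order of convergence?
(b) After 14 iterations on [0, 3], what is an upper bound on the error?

(a) Bisection has linear (order 1) convergence; the error is halved each step.

(b) Error bound = (b-a)/2^n = (3 - 0)/2^{14}
    = 3/2^{14}

(a) 1 (linear); (b) error ≤ 1.83e-04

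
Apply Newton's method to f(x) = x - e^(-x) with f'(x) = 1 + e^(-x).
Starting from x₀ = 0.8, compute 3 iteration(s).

f(x) = x - e^(-x)
f'(x) = 1 + e^(-x)
x₀ = 0.8

Newton-Raphson formula: x_{n+1} = x_n - f(x_n)/f'(x_n)

Iteration 1:
  f(0.800000) = 0.350671
  f'(0.800000) = 1.449329
  x_1 = 0.800000 - 0.350671/1.449329 = 0.558046
Iteration 2:
  f(0.558046) = -0.014280
  f'(0.558046) = 1.572326
  x_2 = 0.558046 - (-0.014280)/1.572326 = 0.567128
Iteration 3:
  f(0.567128) = -0.000024
  f'(0.567128) = 1.567152
  x_3 = 0.567128 - (-0.000024)/1.567152 = 0.567143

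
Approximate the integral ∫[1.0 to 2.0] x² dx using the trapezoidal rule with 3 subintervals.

f(x) = x²
a = 1.0, b = 2.0, n = 3
h = (b - a)/n = 0.333333

Trapezoidal rule: (h/2)[f(x₀) + 2f(x₁) + 2f(x₂) + ... + f(xₙ)]

x_0 = 1.0000, f(x_0) = 1.000000, coefficient = 1
x_1 = 1.3333, f(x_1) = 1.777778, coefficient = 2
x_2 = 1.6667, f(x_2) = 2.777778, coefficient = 2
x_3 = 2.0000, f(x_3) = 4.000000, coefficient = 1

I ≈ (0.333333/2) × 14.111111 = 2.351852
Exact value: 2.333333
Error: 0.018519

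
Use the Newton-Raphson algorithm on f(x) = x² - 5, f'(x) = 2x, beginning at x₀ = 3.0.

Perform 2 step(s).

f(x) = x² - 5
f'(x) = 2x
x₀ = 3.0

Newton-Raphson formula: x_{n+1} = x_n - f(x_n)/f'(x_n)

Iteration 1:
  f(3.000000) = 4.000000
  f'(3.000000) = 6.000000
  x_1 = 3.000000 - 4.000000/6.000000 = 2.333333
Iteration 2:
  f(2.333333) = 0.444444
  f'(2.333333) = 4.666667
  x_2 = 2.333333 - 0.444444/4.666667 = 2.238095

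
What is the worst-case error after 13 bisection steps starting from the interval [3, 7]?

Bisection error bound: |error| ≤ (b-a)/2^n
|error| ≤ (7 - 3)/2^13 = 4/2^13
|error| ≤ 0.0004882812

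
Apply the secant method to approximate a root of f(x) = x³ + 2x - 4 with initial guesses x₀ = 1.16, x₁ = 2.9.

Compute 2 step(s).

f(x) = x³ + 2x - 4
x₀ = 1.16, x₁ = 2.9

Secant formula: x_{n+1} = x_n - f(x_n)(x_n - x_{n-1})/(f(x_n) - f(x_{n-1}))

Iteration 1:
  f(1.160000) = -0.119104
  f(2.900000) = 26.189000
  x_2 = 2.900000 - 26.189000×(2.900000 - 1.160000)/(26.189000 - (-0.119104))
       = 1.167877
Iteration 2:
  f(2.900000) = 26.189000
  f(1.167877) = -0.071333
  x_3 = 1.167877 - (-0.071333)×(1.167877 - 2.900000)/(-0.071333 - 26.189000)
       = 1.172583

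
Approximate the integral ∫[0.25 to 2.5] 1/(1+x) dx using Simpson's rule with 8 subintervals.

f(x) = 1/(1+x)
a = 0.25, b = 2.5, n = 8
h = (b - a)/n = 0.281250

Simpson's rule: (h/3)[f(x₀) + 4f(x₁) + 2f(x₂) + ... + f(xₙ)]

x_0 = 0.2500, f(x_0) = 0.800000, coefficient = 1
x_1 = 0.5312, f(x_1) = 0.653061, coefficient = 4
x_2 = 0.8125, f(x_2) = 0.551724, coefficient = 2
x_3 = 1.0938, f(x_3) = 0.477612, coefficient = 4
x_4 = 1.3750, f(x_4) = 0.421053, coefficient = 2
x_5 = 1.6562, f(x_5) = 0.376471, coefficient = 4
x_6 = 1.9375, f(x_6) = 0.340426, coefficient = 2
x_7 = 2.2188, f(x_7) = 0.310680, coefficient = 4
x_8 = 2.5000, f(x_8) = 0.285714, coefficient = 1

I ≈ (0.281250/3) × 10.983412 = 1.029695
Exact value: 1.029619
Error: 0.000075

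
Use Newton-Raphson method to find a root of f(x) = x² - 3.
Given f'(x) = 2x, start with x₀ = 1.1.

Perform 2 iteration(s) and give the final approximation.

f(x) = x² - 3
f'(x) = 2x
x₀ = 1.1

Newton-Raphson formula: x_{n+1} = x_n - f(x_n)/f'(x_n)

Iteration 1:
  f(1.100000) = -1.790000
  f'(1.100000) = 2.200000
  x_1 = 1.100000 - (-1.790000)/2.200000 = 1.913636
Iteration 2:
  f(1.913636) = 0.662004
  f'(1.913636) = 3.827273
  x_2 = 1.913636 - 0.662004/3.827273 = 1.740666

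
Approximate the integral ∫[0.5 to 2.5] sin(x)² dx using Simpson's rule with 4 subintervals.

f(x) = sin(x)²
a = 0.5, b = 2.5, n = 4
h = (b - a)/n = 0.500000

Simpson's rule: (h/3)[f(x₀) + 4f(x₁) + 2f(x₂) + ... + f(xₙ)]

x_0 = 0.5000, f(x_0) = 0.229849, coefficient = 1
x_1 = 1.0000, f(x_1) = 0.708073, coefficient = 4
x_2 = 1.5000, f(x_2) = 0.994996, coefficient = 2
x_3 = 2.0000, f(x_3) = 0.826822, coefficient = 4
x_4 = 2.5000, f(x_4) = 0.358169, coefficient = 1

I ≈ (0.500000/3) × 8.717591 = 1.452932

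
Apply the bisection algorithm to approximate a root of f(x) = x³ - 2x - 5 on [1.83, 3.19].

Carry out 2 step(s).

f(x) = x³ - 2x - 5
Initial interval: [1.83, 3.19]

Iteration 1:
  c_1 = (1.830000 + 3.190000)/2 = 2.510000
  f(c_1) = f(2.510000) = 5.793251
  f(a) × f(c) < 0, new interval: [1.830000, 2.510000]
Iteration 2:
  c_2 = (1.830000 + 2.510000)/2 = 2.170000
  f(c_2) = f(2.170000) = 0.878313
  f(a) × f(c) < 0, new interval: [1.830000, 2.170000]

After 2 iteration(s), the approximation is c_2 = 2.170000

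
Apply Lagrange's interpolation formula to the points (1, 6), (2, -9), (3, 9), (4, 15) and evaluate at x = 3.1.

Lagrange interpolation formula:
P(x) = Σ yᵢ × Lᵢ(x)
where Lᵢ(x) = Π_{j≠i} (x - xⱼ)/(xᵢ - xⱼ)

L_0(3.1) = (3.1 - 2)/(1 - 2) × (3.1 - 3)/(1 - 3) × (3.1 - 4)/(1 - 4) = 0.016500
L_1(3.1) = (3.1 - 1)/(2 - 1) × (3.1 - 3)/(2 - 3) × (3.1 - 4)/(2 - 4) = -0.094500
L_2(3.1) = (3.1 - 1)/(3 - 1) × (3.1 - 2)/(3 - 2) × (3.1 - 4)/(3 - 4) = 1.039500
L_3(3.1) = (3.1 - 1)/(4 - 1) × (3.1 - 2)/(4 - 2) × (3.1 - 3)/(4 - 3) = 0.038500

P(3.1) = 6×L_0(3.1) + (-9)×L_1(3.1) + 9×L_2(3.1) + 15×L_3(3.1)
P(3.1) = 10.882500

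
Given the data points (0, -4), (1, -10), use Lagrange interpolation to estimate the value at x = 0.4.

Lagrange interpolation formula:
P(x) = Σ yᵢ × Lᵢ(x)
where Lᵢ(x) = Π_{j≠i} (x - xⱼ)/(xᵢ - xⱼ)

L_0(0.4) = (0.4 - 1)/(0 - 1) = 0.600000
L_1(0.4) = (0.4 - 0)/(1 - 0) = 0.400000

P(0.4) = (-4)×L_0(0.4) + (-10)×L_1(0.4)
P(0.4) = -6.400000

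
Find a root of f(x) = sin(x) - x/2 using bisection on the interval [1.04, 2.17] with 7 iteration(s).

f(x) = sin(x) - x/2
Initial interval: [1.04, 2.17]

Iteration 1:
  c_1 = (1.040000 + 2.170000)/2 = 1.605000
  f(c_1) = f(1.605000) = 0.196915
  f(a) × f(c) ≥ 0, new interval: [1.605000, 2.170000]
Iteration 2:
  c_2 = (1.605000 + 2.170000)/2 = 1.887500
  f(c_2) = f(1.887500) = 0.006517
  f(a) × f(c) ≥ 0, new interval: [1.887500, 2.170000]
Iteration 3:
  c_3 = (1.887500 + 2.170000)/2 = 2.028750
  f(c_3) = f(2.028750) = -0.117416
  f(a) × f(c) < 0, new interval: [1.887500, 2.028750]
Iteration 4:
  c_4 = (1.887500 + 2.028750)/2 = 1.958125
  f(c_4) = f(1.958125) = -0.053141
  f(a) × f(c) < 0, new interval: [1.887500, 1.958125]
Iteration 5:
  c_5 = (1.887500 + 1.958125)/2 = 1.922813
  f(c_5) = f(1.922813) = -0.022727
  f(a) × f(c) < 0, new interval: [1.887500, 1.922813]
Iteration 6:
  c_6 = (1.887500 + 1.922813)/2 = 1.905156
  f(c_6) = f(1.905156) = -0.007958
  f(a) × f(c) < 0, new interval: [1.887500, 1.905156]
Iteration 7:
  c_7 = (1.887500 + 1.905156)/2 = 1.896328
  f(c_7) = f(1.896328) = -0.000683
  f(a) × f(c) < 0, new interval: [1.887500, 1.896328]

After 7 iteration(s), the approximation is c_7 = 1.896328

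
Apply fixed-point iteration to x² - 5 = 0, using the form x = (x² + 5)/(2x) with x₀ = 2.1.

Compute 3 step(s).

Equation: x² - 5 = 0
Fixed-point form: x = (x² + 5)/(2x)
x₀ = 2.1

x_1 = g(2.100000) = 2.240476
x_2 = g(2.240476) = 2.236072
x_3 = g(2.236072) = 2.236068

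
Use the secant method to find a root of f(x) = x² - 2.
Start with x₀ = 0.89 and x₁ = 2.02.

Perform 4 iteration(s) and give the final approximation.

f(x) = x² - 2
x₀ = 0.89, x₁ = 2.02

Secant formula: x_{n+1} = x_n - f(x_n)(x_n - x_{n-1})/(f(x_n) - f(x_{n-1}))

Iteration 1:
  f(0.890000) = -1.207900
  f(2.020000) = 2.080400
  x_2 = 2.020000 - 2.080400×(2.020000 - 0.890000)/(2.080400 - (-1.207900))
       = 1.305086
Iteration 2:
  f(2.020000) = 2.080400
  f(1.305086) = -0.296751
  x_3 = 1.305086 - (-0.296751)×(1.305086 - 2.020000)/(-0.296751 - 2.080400)
       = 1.394332
Iteration 3:
  f(1.305086) = -0.296751
  f(1.394332) = -0.055838
  x_4 = 1.394332 - (-0.055838)×(1.394332 - 1.305086)/(-0.055838 - (-0.296751))
       = 1.415017
Iteration 4:
  f(1.394332) = -0.055838
  f(1.415017) = 0.002274
  x_5 = 1.415017 - 0.002274×(1.415017 - 1.394332)/(0.002274 - (-0.055838))
       = 1.414208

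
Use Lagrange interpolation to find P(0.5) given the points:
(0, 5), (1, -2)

Lagrange interpolation formula:
P(x) = Σ yᵢ × Lᵢ(x)
where Lᵢ(x) = Π_{j≠i} (x - xⱼ)/(xᵢ - xⱼ)

L_0(0.5) = (0.5 - 1)/(0 - 1) = 0.500000
L_1(0.5) = (0.5 - 0)/(1 - 0) = 0.500000

P(0.5) = 5×L_0(0.5) + (-2)×L_1(0.5)
P(0.5) = 1.500000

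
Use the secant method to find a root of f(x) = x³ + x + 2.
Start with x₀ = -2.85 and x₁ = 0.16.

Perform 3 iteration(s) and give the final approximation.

f(x) = x³ + x + 2
x₀ = -2.85, x₁ = 0.16

Secant formula: x_{n+1} = x_n - f(x_n)(x_n - x_{n-1})/(f(x_n) - f(x_{n-1}))

Iteration 1:
  f(-2.850000) = -23.999125
  f(0.160000) = 2.164096
  x_2 = 0.160000 - 2.164096×(0.160000 - (-2.850000))/(2.164096 - (-23.999125))
       = -0.088973
Iteration 2:
  f(0.160000) = 2.164096
  f(-0.088973) = 1.910323
  x_3 = -0.088973 - 1.910323×(-0.088973 - 0.160000)/(1.910323 - 2.164096)
       = -1.963160
Iteration 3:
  f(-0.088973) = 1.910323
  f(-1.963160) = -7.529178
  x_4 = -1.963160 - (-7.529178)×(-1.963160 - (-0.088973))/(-7.529178 - 1.910323)
       = -0.468262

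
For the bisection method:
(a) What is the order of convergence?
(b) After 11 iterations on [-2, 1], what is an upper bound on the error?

(a) Bisection has linear (order 1) convergence; the error is halved each step.

(b) Error bound = (b-a)/2^n = (1 - (-2))/2^{11}
    = 3/2^{11}

(a) 1 (linear); (b) error ≤ 1.46e-03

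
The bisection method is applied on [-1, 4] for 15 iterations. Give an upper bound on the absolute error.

Bisection error bound: |error| ≤ (b-a)/2^n
|error| ≤ (4 - (-1))/2^15 = 5/2^15
|error| ≤ 0.0001525879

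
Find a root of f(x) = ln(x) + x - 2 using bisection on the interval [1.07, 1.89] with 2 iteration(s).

f(x) = ln(x) + x - 2
Initial interval: [1.07, 1.89]

Iteration 1:
  c_1 = (1.070000 + 1.890000)/2 = 1.480000
  f(c_1) = f(1.480000) = -0.127958
  f(a) × f(c) ≥ 0, new interval: [1.480000, 1.890000]
Iteration 2:
  c_2 = (1.480000 + 1.890000)/2 = 1.685000
  f(c_2) = f(1.685000) = 0.206766
  f(a) × f(c) < 0, new interval: [1.480000, 1.685000]

After 2 iteration(s), the approximation is c_2 = 1.685000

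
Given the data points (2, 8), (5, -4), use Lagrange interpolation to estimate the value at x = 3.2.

Lagrange interpolation formula:
P(x) = Σ yᵢ × Lᵢ(x)
where Lᵢ(x) = Π_{j≠i} (x - xⱼ)/(xᵢ - xⱼ)

L_0(3.2) = (3.2 - 5)/(2 - 5) = 0.600000
L_1(3.2) = (3.2 - 2)/(5 - 2) = 0.400000

P(3.2) = 8×L_0(3.2) + (-4)×L_1(3.2)
P(3.2) = 3.200000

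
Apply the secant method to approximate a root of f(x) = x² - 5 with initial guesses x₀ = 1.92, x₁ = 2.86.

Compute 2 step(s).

f(x) = x² - 5
x₀ = 1.92, x₁ = 2.86

Secant formula: x_{n+1} = x_n - f(x_n)(x_n - x_{n-1})/(f(x_n) - f(x_{n-1}))

Iteration 1:
  f(1.920000) = -1.313600
  f(2.860000) = 3.179600
  x_2 = 2.860000 - 3.179600×(2.860000 - 1.920000)/(3.179600 - (-1.313600))
       = 2.194812
Iteration 2:
  f(2.860000) = 3.179600
  f(2.194812) = -0.182802
  x_3 = 2.194812 - (-0.182802)×(2.194812 - 2.860000)/(-0.182802 - 3.179600)
       = 2.230976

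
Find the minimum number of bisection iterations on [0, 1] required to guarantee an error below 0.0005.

We need (b-a)/2^n ≤ 0.0005
(1 - 0)/2^n ≤ 0.0005
1/2^n ≤ 0.0005
2^n ≥ 2000
n ≥ log₂(2000) = 10.97
n ≥ 11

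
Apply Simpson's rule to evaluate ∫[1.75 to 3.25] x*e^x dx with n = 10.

f(x) = x*e^x
a = 1.75, b = 3.25, n = 10
h = (b - a)/n = 0.150000

Simpson's rule: (h/3)[f(x₀) + 4f(x₁) + 2f(x₂) + ... + f(xₙ)]

x_0 = 1.7500, f(x_0) = 10.070555, coefficient = 1
x_1 = 1.9000, f(x_1) = 12.703199, coefficient = 4
x_2 = 2.0500, f(x_2) = 15.924197, coefficient = 2
x_3 = 2.2000, f(x_3) = 19.855030, coefficient = 4
x_4 = 2.3500, f(x_4) = 24.641089, coefficient = 2
x_5 = 2.5000, f(x_5) = 30.456235, coefficient = 4
x_6 = 2.6500, f(x_6) = 37.508202, coefficient = 2
x_7 = 2.8000, f(x_7) = 46.045011, coefficient = 4
x_8 = 2.9500, f(x_8) = 56.362563, coefficient = 2
x_9 = 3.1000, f(x_9) = 68.813649, coefficient = 4
x_10 = 3.2500, f(x_10) = 83.818605, coefficient = 1

I ≈ (0.150000/3) × 1074.253759 = 53.712688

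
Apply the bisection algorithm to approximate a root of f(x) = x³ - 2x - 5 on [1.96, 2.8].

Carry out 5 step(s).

f(x) = x³ - 2x - 5
Initial interval: [1.96, 2.8]

Iteration 1:
  c_1 = (1.960000 + 2.800000)/2 = 2.380000
  f(c_1) = f(2.380000) = 3.721272
  f(a) × f(c) < 0, new interval: [1.960000, 2.380000]
Iteration 2:
  c_2 = (1.960000 + 2.380000)/2 = 2.170000
  f(c_2) = f(2.170000) = 0.878313
  f(a) × f(c) < 0, new interval: [1.960000, 2.170000]
Iteration 3:
  c_3 = (1.960000 + 2.170000)/2 = 2.065000
  f(c_3) = f(2.065000) = -0.324375
  f(a) × f(c) ≥ 0, new interval: [2.065000, 2.170000]
Iteration 4:
  c_4 = (2.065000 + 2.170000)/2 = 2.117500
  f(c_4) = f(2.117500) = 0.259460
  f(a) × f(c) < 0, new interval: [2.065000, 2.117500]
Iteration 5:
  c_5 = (2.065000 + 2.117500)/2 = 2.091250
  f(c_5) = f(2.091250) = -0.036781
  f(a) × f(c) ≥ 0, new interval: [2.091250, 2.117500]

After 5 iteration(s), the approximation is c_5 = 2.091250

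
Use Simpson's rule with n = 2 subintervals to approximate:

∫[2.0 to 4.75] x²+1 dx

f(x) = x²+1
a = 2.0, b = 4.75, n = 2
h = (b - a)/n = 1.375000

Simpson's rule: (h/3)[f(x₀) + 4f(x₁) + 2f(x₂) + ... + f(xₙ)]

x_0 = 2.0000, f(x_0) = 5.000000, coefficient = 1
x_1 = 3.3750, f(x_1) = 12.390625, coefficient = 4
x_2 = 4.7500, f(x_2) = 23.562500, coefficient = 1

I ≈ (1.375000/3) × 78.125000 = 35.807292
Exact value: 35.807292
Error: 0.000000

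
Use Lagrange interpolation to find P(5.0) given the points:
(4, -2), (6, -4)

Lagrange interpolation formula:
P(x) = Σ yᵢ × Lᵢ(x)
where Lᵢ(x) = Π_{j≠i} (x - xⱼ)/(xᵢ - xⱼ)

L_0(5.0) = (5.0 - 6)/(4 - 6) = 0.500000
L_1(5.0) = (5.0 - 4)/(6 - 4) = 0.500000

P(5.0) = (-2)×L_0(5.0) + (-4)×L_1(5.0)
P(5.0) = -3.000000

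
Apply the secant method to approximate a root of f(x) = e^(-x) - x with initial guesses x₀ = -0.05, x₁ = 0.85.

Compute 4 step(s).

f(x) = e^(-x) - x
x₀ = -0.05, x₁ = 0.85

Secant formula: x_{n+1} = x_n - f(x_n)(x_n - x_{n-1})/(f(x_n) - f(x_{n-1}))

Iteration 1:
  f(-0.050000) = 1.101271
  f(0.850000) = -0.422585
  x_2 = 0.850000 - (-0.422585)×(0.850000 - (-0.050000))/(-0.422585 - 1.101271)
       = 0.600418
Iteration 2:
  f(0.850000) = -0.422585
  f(0.600418) = -0.051836
  x_3 = 0.600418 - (-0.051836)×(0.600418 - 0.850000)/(-0.051836 - (-0.422585))
       = 0.565523
Iteration 3:
  f(0.600418) = -0.051836
  f(0.565523) = 0.002540
  x_4 = 0.565523 - 0.002540×(0.565523 - 0.600418)/(0.002540 - (-0.051836))
       = 0.567153
Iteration 4:
  f(0.565523) = 0.002540
  f(0.567153) = -0.000015
  x_5 = 0.567153 - (-0.000015)×(0.567153 - 0.565523)/(-0.000015 - 0.002540)
       = 0.567143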